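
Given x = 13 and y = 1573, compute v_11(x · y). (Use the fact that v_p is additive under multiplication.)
v_11(20449) = 2

v_p(x) = 0 (factor: 13 = 11^0 · 13); v_p(y) = 2 (factor: 1573 = 11^2 · 13). Additivity: v_p(xy) = v_p(x) + v_p(y) = 0 + 2 = 2. (Direct check: xy = 20449 = 11^2 · (169).)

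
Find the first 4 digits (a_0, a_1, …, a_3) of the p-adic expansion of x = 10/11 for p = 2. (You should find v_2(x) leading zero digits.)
(a_0, …, a_3) = (0, 1, 1, 1)

v_2(10/11) = 1, so a_0 = ... = a_0 = 0. Factor out: x = 2^1 · u with u = 5/11 a unit in ℤ_2. Expand u iteratively via a_{v+i} = u_i mod 2, u_{i+1} = (u_i − a_{v+i})/2:
  u_0 = 5/11;  a_1 = 1;  u_1 = (u_0 − 1)/2 = -3/11
  u_1 = -3/11;  a_2 = 1;  u_2 = (u_1 − 1)/2 = -7/11
  u_2 = -7/11;  a_3 = 1;  u_3 = (u_2 − 1)/2 = -9/11
Digits: (0, 1, 1, 1).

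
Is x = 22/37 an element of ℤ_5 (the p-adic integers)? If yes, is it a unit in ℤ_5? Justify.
x ∈ ℤ_5^× (unit); v_5(x) = 0

ℤ_5 = {x ∈ ℚ_5 : v_5(x) ≥ 0} and ℤ_5^× = {x ∈ ℤ_5 : v_5(x) = 0}. Here v_5(22/37) = v_5(num) − v_5(den) = 0; compare against these criteria.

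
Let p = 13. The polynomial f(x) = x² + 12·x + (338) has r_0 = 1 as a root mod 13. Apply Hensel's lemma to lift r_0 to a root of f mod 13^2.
r_1 = 157 (mod 169)

Hensel: r_{i+1} = r_i − f(r_i)·(f′(r_i))^{-1} mod 13^{i+2}, f′(x) = 2x + 12. Iterate:
  r_0 = 1 (mod 13)
  r_1 = 157 (mod 169)
Final: r = 157 satisfies f(r) ≡ 0 mod 13^2.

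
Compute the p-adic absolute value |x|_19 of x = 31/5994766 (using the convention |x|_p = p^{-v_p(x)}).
|31/5994766|_19 = 130321

Step 1 — compute v_19(x) by factoring powers of 19 out of the numerator and denominator: v_19(31/5994766) = -4. Step 2 — apply |x|_p = p^{-v_p(x)} = 19^{4} = 130321.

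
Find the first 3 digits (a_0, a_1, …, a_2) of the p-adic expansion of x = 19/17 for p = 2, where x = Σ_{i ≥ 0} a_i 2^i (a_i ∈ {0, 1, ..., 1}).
(a_0, …, a_2) = (1, 1, 0)

v_2(19/17) = 0 (numerator and denominator both coprime to 2), so x ∈ ℤ_2^×. Compute digits iteratively via a_i = x_i mod 2, x_{i+1} = (x_i − a_i)/2, with x_0 = x:
  x_0 = 19/17;  a_0 = 1;  x_1 = (x_0 − 1)/2 = 1/17
  x_1 = 1/17;  a_1 = 1;  x_2 = (x_1 − 1)/2 = -8/17
  x_2 = -8/17;  a_2 = 0;  x_3 = (x_2 − 0)/2 = -4/17
Digits: (1, 1, 0).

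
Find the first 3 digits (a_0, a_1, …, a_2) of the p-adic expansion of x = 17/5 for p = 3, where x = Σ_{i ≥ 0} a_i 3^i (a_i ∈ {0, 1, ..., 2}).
(a_0, …, a_2) = (1, 2, 2)

v_3(17/5) = 0 (numerator and denominator both coprime to 3), so x ∈ ℤ_3^×. Compute digits iteratively via a_i = x_i mod 3, x_{i+1} = (x_i − a_i)/3, with x_0 = x:
  x_0 = 17/5;  a_0 = 1;  x_1 = (x_0 − 1)/3 = 4/5
  x_1 = 4/5;  a_1 = 2;  x_2 = (x_1 − 2)/3 = -2/5
  x_2 = -2/5;  a_2 = 2;  x_3 = (x_2 − 2)/3 = -4/5
Digits: (1, 2, 2).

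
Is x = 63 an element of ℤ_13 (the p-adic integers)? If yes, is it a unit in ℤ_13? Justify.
x ∈ ℤ_13^× (unit); v_13(x) = 0

ℤ_13 = {x ∈ ℚ_13 : v_13(x) ≥ 0} and ℤ_13^× = {x ∈ ℤ_13 : v_13(x) = 0}. Here v_13(63) = v_13(num) − v_13(den) = 0; compare against these criteria.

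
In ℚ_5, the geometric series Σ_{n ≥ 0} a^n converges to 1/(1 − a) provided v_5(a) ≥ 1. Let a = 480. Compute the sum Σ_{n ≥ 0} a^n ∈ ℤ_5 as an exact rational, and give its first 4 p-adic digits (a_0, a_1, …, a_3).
Σ a^n = 1/(1 − a) = -1/479;  first 4 digits = (1, 1, 0, 3)

v_5(a) = 1 ≥ 1, so the series converges in ℤ_5 to 1/(1 − a) = 1/(1 − 480) = -1/479. Expand this rational in ℤ_5: compute digits iteratively via d_i = x_i mod 5, x_{i+1} = (x_i − d_i)/5. The first 4 digits are (1, 1, 0, 3).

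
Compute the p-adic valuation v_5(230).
v_5(230) = 1

v_5(n) is the largest exponent k such that 5^k divides n. Factor out: 230 = 5^1 · 46. (Sign doesn't affect v_p.) So v_5(230) = 1.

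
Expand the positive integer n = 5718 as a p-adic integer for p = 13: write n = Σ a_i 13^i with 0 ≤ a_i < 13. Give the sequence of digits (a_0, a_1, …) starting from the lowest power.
(a_0, a_1, …) = (11, 10, 7, 2)

Repeated division by 13 gives the digits low-to-high: 5718 = 11 + 10·13^1 + 7·13^2 + 2·13^3. Digit sequence: (11, 10, 7, 2).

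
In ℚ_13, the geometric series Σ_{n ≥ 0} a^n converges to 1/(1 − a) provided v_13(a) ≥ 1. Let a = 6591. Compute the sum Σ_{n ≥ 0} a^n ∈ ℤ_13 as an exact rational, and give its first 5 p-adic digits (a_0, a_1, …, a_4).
Σ a^n = 1/(1 − a) = -1/6590;  first 5 digits = (1, 0, 0, 3, 0)

v_13(a) = 3 ≥ 1, so the series converges in ℤ_13 to 1/(1 − a) = 1/(1 − 6591) = -1/6590. Expand this rational in ℤ_13: compute digits iteratively via d_i = x_i mod 13, x_{i+1} = (x_i − d_i)/13. The first 5 digits are (1, 0, 0, 3, 0).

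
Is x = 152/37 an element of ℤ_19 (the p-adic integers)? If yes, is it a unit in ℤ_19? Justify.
x ∈ ℤ_19 but not a unit; v_19(x) = 1 > 0

ℤ_19 = {x ∈ ℚ_19 : v_19(x) ≥ 0} and ℤ_19^× = {x ∈ ℤ_19 : v_19(x) = 0}. Here v_19(152/37) = v_19(num) − v_19(den) = 1; compare against these criteria.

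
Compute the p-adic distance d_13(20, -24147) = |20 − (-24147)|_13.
d_13(20, -24147) = 1/2197

Step 1 — x − y = 20 − (-24147) = 24167. Step 2 — v_13(24167) = 3 (factor: 24167 = (13^3 · 11); the sign does not affect v_p). Step 3 — |x − y|_13 = 13^{-3} = 1/2197.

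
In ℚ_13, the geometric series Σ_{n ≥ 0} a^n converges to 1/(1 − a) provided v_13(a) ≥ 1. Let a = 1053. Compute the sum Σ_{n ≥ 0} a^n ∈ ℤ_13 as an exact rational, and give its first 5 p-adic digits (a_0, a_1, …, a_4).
Σ a^n = 1/(1 − a) = -1/1052;  first 5 digits = (1, 3, 2, 12, 10)

v_13(a) = 1 ≥ 1, so the series converges in ℤ_13 to 1/(1 − a) = 1/(1 − 1053) = -1/1052. Expand this rational in ℤ_13: compute digits iteratively via d_i = x_i mod 13, x_{i+1} = (x_i − d_i)/13. The first 5 digits are (1, 3, 2, 12, 10).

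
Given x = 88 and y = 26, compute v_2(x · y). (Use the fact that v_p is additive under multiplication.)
v_2(2288) = 4

v_p(x) = 3 (factor: 88 = 2^3 · 11); v_p(y) = 1 (factor: 26 = 2^1 · 13). Additivity: v_p(xy) = v_p(x) + v_p(y) = 3 + 1 = 4. (Direct check: xy = 2288 = 2^4 · (143).)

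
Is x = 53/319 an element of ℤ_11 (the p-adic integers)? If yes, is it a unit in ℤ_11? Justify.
x ∉ ℤ_11 (v_11(x) = -1 < 0)

ℤ_11 = {x ∈ ℚ_11 : v_11(x) ≥ 0} and ℤ_11^× = {x ∈ ℤ_11 : v_11(x) = 0}. Here v_11(53/319) = v_11(num) − v_11(den) = -1; compare against these criteria.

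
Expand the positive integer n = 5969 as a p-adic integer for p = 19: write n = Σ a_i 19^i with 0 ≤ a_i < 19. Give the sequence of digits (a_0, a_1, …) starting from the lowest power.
(a_0, a_1, …) = (3, 10, 16)

Repeated division by 19 gives the digits low-to-high: 5969 = 3 + 10·19^1 + 16·19^2. Digit sequence: (3, 10, 16).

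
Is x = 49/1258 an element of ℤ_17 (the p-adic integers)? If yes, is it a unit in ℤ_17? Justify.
x ∉ ℤ_17 (v_17(x) = -1 < 0)

ℤ_17 = {x ∈ ℚ_17 : v_17(x) ≥ 0} and ℤ_17^× = {x ∈ ℤ_17 : v_17(x) = 0}. Here v_17(49/1258) = v_17(num) − v_17(den) = -1; compare against these criteria.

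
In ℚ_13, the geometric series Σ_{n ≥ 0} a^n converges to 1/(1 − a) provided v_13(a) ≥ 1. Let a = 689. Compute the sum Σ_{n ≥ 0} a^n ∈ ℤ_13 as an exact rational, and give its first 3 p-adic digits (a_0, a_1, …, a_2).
Σ a^n = 1/(1 − a) = -1/688;  first 3 digits = (1, 1, 5)

v_13(a) = 1 ≥ 1, so the series converges in ℤ_13 to 1/(1 − a) = 1/(1 − 689) = -1/688. Expand this rational in ℤ_13: compute digits iteratively via d_i = x_i mod 13, x_{i+1} = (x_i − d_i)/13. The first 3 digits are (1, 1, 5).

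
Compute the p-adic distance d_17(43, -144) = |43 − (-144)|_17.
d_17(43, -144) = 1/17

Step 1 — x − y = 43 − (-144) = 187. Step 2 — v_17(187) = 1 (factor: 187 = (17^1 · 11); the sign does not affect v_p). Step 3 — |x − y|_17 = 17^{-1} = 1/17.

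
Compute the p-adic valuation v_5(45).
v_5(45) = 1

v_5(n) is the largest exponent k such that 5^k divides n. Factor out: 45 = 5^1 · 9. (Sign doesn't affect v_p.) So v_5(45) = 1.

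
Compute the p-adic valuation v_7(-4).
v_7(-4) = 0

v_7(n) is the largest exponent k such that 7^k divides n. Factor out: -4 = -7^0 · 4. (Sign doesn't affect v_p.) So v_7(-4) = 0.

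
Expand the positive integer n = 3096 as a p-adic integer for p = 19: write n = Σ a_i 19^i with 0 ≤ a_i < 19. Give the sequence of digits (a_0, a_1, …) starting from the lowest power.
(a_0, a_1, …) = (18, 10, 8)

Repeated division by 19 gives the digits low-to-high: 3096 = 18 + 10·19^1 + 8·19^2. Digit sequence: (18, 10, 8).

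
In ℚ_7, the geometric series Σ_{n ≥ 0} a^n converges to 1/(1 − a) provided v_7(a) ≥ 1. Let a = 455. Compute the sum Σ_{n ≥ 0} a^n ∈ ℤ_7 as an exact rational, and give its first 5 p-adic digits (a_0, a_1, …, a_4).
Σ a^n = 1/(1 − a) = -1/454;  first 5 digits = (1, 2, 6, 3, 1)

v_7(a) = 1 ≥ 1, so the series converges in ℤ_7 to 1/(1 − a) = 1/(1 − 455) = -1/454. Expand this rational in ℤ_7: compute digits iteratively via d_i = x_i mod 7, x_{i+1} = (x_i − d_i)/7. The first 5 digits are (1, 2, 6, 3, 1).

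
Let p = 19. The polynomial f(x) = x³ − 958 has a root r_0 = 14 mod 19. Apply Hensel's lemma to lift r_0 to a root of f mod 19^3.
r_2 = 5771 (mod 6859)

Hensel: r_{i+1} = r_i − f(r_i)/f′(r_i) mod 19^{i+2}, where f′(x) = 3x². Iterate:
  r_0 = 14 (mod 19)
  r_1 = 356 (mod 361)
  r_2 = 5771 (mod 6859)
Final: r = 5771 with f(r) ≡ 0 mod 19^3.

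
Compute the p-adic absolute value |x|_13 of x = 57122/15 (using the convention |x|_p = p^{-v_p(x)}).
|57122/15|_13 = 1/28561

Step 1 — compute v_13(x) by factoring powers of 13 out of the numerator and denominator: v_13(57122/15) = 4. Step 2 — apply |x|_p = p^{-v_p(x)} = 13^{-4} = 1/28561.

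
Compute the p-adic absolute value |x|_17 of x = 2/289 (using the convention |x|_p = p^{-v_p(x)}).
|2/289|_17 = 289

Step 1 — compute v_17(x) by factoring powers of 17 out of the numerator and denominator: v_17(2/289) = -2. Step 2 — apply |x|_p = p^{-v_p(x)} = 17^{2} = 289.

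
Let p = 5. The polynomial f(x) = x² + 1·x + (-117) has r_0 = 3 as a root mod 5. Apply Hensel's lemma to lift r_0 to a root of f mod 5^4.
r_3 = 468 (mod 625)

Hensel: r_{i+1} = r_i − f(r_i)·(f′(r_i))^{-1} mod 5^{i+2}, f′(x) = 2x + 1. Iterate:
  r_0 = 3 (mod 5)
  r_1 = 18 (mod 25)
  r_2 = 93 (mod 125)
  r_3 = 468 (mod 625)
Final: r = 468 satisfies f(r) ≡ 0 mod 5^4.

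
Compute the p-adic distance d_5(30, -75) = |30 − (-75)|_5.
d_5(30, -75) = 1/5

Step 1 — x − y = 30 − (-75) = 105. Step 2 — v_5(105) = 1 (factor: 105 = (5^1 · 21); the sign does not affect v_p). Step 3 — |x − y|_5 = 5^{-1} = 1/5.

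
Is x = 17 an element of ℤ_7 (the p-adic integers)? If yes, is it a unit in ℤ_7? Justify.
x ∈ ℤ_7^× (unit); v_7(x) = 0

ℤ_7 = {x ∈ ℚ_7 : v_7(x) ≥ 0} and ℤ_7^× = {x ∈ ℤ_7 : v_7(x) = 0}. Here v_7(17) = v_7(num) − v_7(den) = 0; compare against these criteria.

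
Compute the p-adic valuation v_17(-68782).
v_17(-68782) = 3

v_17(n) is the largest exponent k such that 17^k divides n. Factor out: -68782 = -17^3 · 14. (Sign doesn't affect v_p.) So v_17(-68782) = 3.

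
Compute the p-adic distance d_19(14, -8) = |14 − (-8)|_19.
d_19(14, -8) = 1

Step 1 — x − y = 14 − (-8) = 22. Step 2 — v_19(22) = 0 (factor: 22 = (19^0 · 22); the sign does not affect v_p). Step 3 — |x − y|_19 = 19^{0} = 1.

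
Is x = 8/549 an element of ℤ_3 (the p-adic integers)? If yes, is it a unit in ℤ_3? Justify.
x ∉ ℤ_3 (v_3(x) = -2 < 0)

ℤ_3 = {x ∈ ℚ_3 : v_3(x) ≥ 0} and ℤ_3^× = {x ∈ ℤ_3 : v_3(x) = 0}. Here v_3(8/549) = v_3(num) − v_3(den) = -2; compare against these criteria.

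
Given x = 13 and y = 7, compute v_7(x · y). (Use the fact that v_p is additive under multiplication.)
v_7(91) = 1

v_p(x) = 0 (factor: 13 = 7^0 · 13); v_p(y) = 1 (factor: 7 = 7^1 · 1). Additivity: v_p(xy) = v_p(x) + v_p(y) = 0 + 1 = 1. (Direct check: xy = 91 = 7^1 · (13).)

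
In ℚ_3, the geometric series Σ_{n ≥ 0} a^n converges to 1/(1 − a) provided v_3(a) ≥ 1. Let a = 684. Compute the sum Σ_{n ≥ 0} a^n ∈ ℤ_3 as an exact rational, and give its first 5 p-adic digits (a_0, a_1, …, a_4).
Σ a^n = 1/(1 − a) = -1/683;  first 5 digits = (1, 0, 1, 1, 0)

v_3(a) = 2 ≥ 1, so the series converges in ℤ_3 to 1/(1 − a) = 1/(1 − 684) = -1/683. Expand this rational in ℤ_3: compute digits iteratively via d_i = x_i mod 3, x_{i+1} = (x_i − d_i)/3. The first 5 digits are (1, 0, 1, 1, 0).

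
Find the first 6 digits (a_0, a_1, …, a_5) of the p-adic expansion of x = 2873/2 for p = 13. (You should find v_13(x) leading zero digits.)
(a_0, …, a_5) = (0, 0, 2, 7, 6, 6)

v_13(2873/2) = 2, so a_0 = ... = a_1 = 0. Factor out: x = 13^2 · u with u = 17/2 a unit in ℤ_13. Expand u iteratively via a_{v+i} = u_i mod 13, u_{i+1} = (u_i − a_{v+i})/13:
  u_0 = 17/2;  a_2 = 2;  u_1 = (u_0 − 2)/13 = 1/2
  u_1 = 1/2;  a_3 = 7;  u_2 = (u_1 − 7)/13 = -1/2
  u_2 = -1/2;  a_4 = 6;  u_3 = (u_2 − 6)/13 = -1/2
  u_3 = -1/2;  a_5 = 6;  u_4 = (u_3 − 6)/13 = -1/2
Digits: (0, 0, 2, 7, 6, 6).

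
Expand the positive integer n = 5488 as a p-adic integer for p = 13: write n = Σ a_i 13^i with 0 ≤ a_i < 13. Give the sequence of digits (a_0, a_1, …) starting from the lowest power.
(a_0, a_1, …) = (2, 6, 6, 2)

Repeated division by 13 gives the digits low-to-high: 5488 = 2 + 6·13^1 + 6·13^2 + 2·13^3. Digit sequence: (2, 6, 6, 2).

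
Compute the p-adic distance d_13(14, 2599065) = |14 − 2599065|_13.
d_13(14, 2599065) = 1/371293

Step 1 — x − y = 14 − 2599065 = -2599051. Step 2 — v_13(-2599051) = 5 (factor: -2599051 = −(13^5 · 7); the sign does not affect v_p). Step 3 — |x − y|_13 = 13^{-5} = 1/371293.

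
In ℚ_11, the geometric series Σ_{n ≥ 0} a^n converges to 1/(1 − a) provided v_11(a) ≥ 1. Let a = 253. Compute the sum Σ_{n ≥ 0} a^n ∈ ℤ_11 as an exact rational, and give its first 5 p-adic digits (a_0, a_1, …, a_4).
Σ a^n = 1/(1 − a) = -1/252;  first 5 digits = (1, 1, 3, 5, 0)

v_11(a) = 1 ≥ 1, so the series converges in ℤ_11 to 1/(1 − a) = 1/(1 − 253) = -1/252. Expand this rational in ℤ_11: compute digits iteratively via d_i = x_i mod 11, x_{i+1} = (x_i − d_i)/11. The first 5 digits are (1, 1, 3, 5, 0).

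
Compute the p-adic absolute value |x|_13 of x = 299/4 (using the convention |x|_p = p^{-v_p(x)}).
|299/4|_13 = 1/13

Step 1 — compute v_13(x) by factoring powers of 13 out of the numerator and denominator: v_13(299/4) = 1. Step 2 — apply |x|_p = p^{-v_p(x)} = 13^{-1} = 1/13.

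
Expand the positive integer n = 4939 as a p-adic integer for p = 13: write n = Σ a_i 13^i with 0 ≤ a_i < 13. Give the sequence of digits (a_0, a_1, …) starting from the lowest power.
(a_0, a_1, …) = (12, 2, 3, 2)

Repeated division by 13 gives the digits low-to-high: 4939 = 12 + 2·13^1 + 3·13^2 + 2·13^3. Digit sequence: (12, 2, 3, 2).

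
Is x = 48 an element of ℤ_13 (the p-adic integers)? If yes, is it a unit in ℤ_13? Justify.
x ∈ ℤ_13^× (unit); v_13(x) = 0

ℤ_13 = {x ∈ ℚ_13 : v_13(x) ≥ 0} and ℤ_13^× = {x ∈ ℤ_13 : v_13(x) = 0}. Here v_13(48) = v_13(num) − v_13(den) = 0; compare against these criteria.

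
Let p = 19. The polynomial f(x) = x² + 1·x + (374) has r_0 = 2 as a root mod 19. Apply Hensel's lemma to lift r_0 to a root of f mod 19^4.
r_3 = 52271 (mod 130321)

Hensel: r_{i+1} = r_i − f(r_i)·(f′(r_i))^{-1} mod 19^{i+2}, f′(x) = 2x + 1. Iterate:
  r_0 = 2 (mod 19)
  r_1 = 287 (mod 361)
  r_2 = 4258 (mod 6859)
  r_3 = 52271 (mod 130321)
Final: r = 52271 satisfies f(r) ≡ 0 mod 19^4.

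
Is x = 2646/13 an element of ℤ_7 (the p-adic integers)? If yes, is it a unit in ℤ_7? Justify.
x ∈ ℤ_7 but not a unit; v_7(x) = 2 > 0

ℤ_7 = {x ∈ ℚ_7 : v_7(x) ≥ 0} and ℤ_7^× = {x ∈ ℤ_7 : v_7(x) = 0}. Here v_7(2646/13) = v_7(num) − v_7(den) = 2; compare against these criteria.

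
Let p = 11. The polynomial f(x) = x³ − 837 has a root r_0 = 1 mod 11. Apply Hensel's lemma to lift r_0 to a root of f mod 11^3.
r_2 = 562 (mod 1331)

Hensel: r_{i+1} = r_i − f(r_i)/f′(r_i) mod 11^{i+2}, where f′(x) = 3x². Iterate:
  r_0 = 1 (mod 11)
  r_1 = 78 (mod 121)
  r_2 = 562 (mod 1331)
Final: r = 562 with f(r) ≡ 0 mod 11^3.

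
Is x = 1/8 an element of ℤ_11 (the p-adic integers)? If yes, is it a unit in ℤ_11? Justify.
x ∈ ℤ_11^× (unit); v_11(x) = 0

ℤ_11 = {x ∈ ℚ_11 : v_11(x) ≥ 0} and ℤ_11^× = {x ∈ ℤ_11 : v_11(x) = 0}. Here v_11(1/8) = v_11(num) − v_11(den) = 0; compare against these criteria.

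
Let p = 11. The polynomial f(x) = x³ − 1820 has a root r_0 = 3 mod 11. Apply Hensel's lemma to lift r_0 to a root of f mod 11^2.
r_1 = 47 (mod 121)

Hensel: r_{i+1} = r_i − f(r_i)/f′(r_i) mod 11^{i+2}, where f′(x) = 3x². Iterate:
  r_0 = 3 (mod 11)
  r_1 = 47 (mod 121)
Final: r = 47 with f(r) ≡ 0 mod 11^2.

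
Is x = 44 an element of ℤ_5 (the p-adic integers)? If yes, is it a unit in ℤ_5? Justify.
x ∈ ℤ_5^× (unit); v_5(x) = 0

ℤ_5 = {x ∈ ℚ_5 : v_5(x) ≥ 0} and ℤ_5^× = {x ∈ ℤ_5 : v_5(x) = 0}. Here v_5(44) = v_5(num) − v_5(den) = 0; compare against these criteria.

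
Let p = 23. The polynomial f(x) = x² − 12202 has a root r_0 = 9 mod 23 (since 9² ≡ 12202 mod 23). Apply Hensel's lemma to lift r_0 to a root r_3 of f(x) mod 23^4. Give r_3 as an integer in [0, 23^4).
r_3 = 178397 (mod 279841)

Hensel's recurrence: r_{i+1} = r_i − f(r_i)·(f′(r_i))^{-1} mod 23^{i+2}, with f′(x) = 2x. Iterate:
  r_0 = 9 (mod 23)
  r_1 = 124 (mod 529)
  r_2 = 8059 (mod 12167)
  r_3 = 178397 (mod 279841)
Final: r_3 = 178397, and one checks f(r_3) ≡ 0 mod 23^4.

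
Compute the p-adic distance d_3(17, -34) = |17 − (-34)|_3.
d_3(17, -34) = 1/3

Step 1 — x − y = 17 − (-34) = 51. Step 2 — v_3(51) = 1 (factor: 51 = (3^1 · 17); the sign does not affect v_p). Step 3 — |x − y|_3 = 3^{-1} = 1/3.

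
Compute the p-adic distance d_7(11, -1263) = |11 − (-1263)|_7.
d_7(11, -1263) = 1/49

Step 1 — x − y = 11 − (-1263) = 1274. Step 2 — v_7(1274) = 2 (factor: 1274 = (7^2 · 26); the sign does not affect v_p). Step 3 — |x − y|_7 = 7^{-2} = 1/49.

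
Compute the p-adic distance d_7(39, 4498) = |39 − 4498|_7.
d_7(39, 4498) = 1/343

Step 1 — x − y = 39 − 4498 = -4459. Step 2 — v_7(-4459) = 3 (factor: -4459 = −(7^3 · 13); the sign does not affect v_p). Step 3 — |x − y|_7 = 7^{-3} = 1/343.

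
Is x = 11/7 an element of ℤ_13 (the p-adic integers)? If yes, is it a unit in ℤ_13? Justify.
x ∈ ℤ_13^× (unit); v_13(x) = 0

ℤ_13 = {x ∈ ℚ_13 : v_13(x) ≥ 0} and ℤ_13^× = {x ∈ ℤ_13 : v_13(x) = 0}. Here v_13(11/7) = v_13(num) − v_13(den) = 0; compare against these criteria.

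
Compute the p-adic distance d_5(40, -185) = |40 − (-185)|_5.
d_5(40, -185) = 1/25

Step 1 — x − y = 40 − (-185) = 225. Step 2 — v_5(225) = 2 (factor: 225 = (5^2 · 9); the sign does not affect v_p). Step 3 — |x − y|_5 = 5^{-2} = 1/25.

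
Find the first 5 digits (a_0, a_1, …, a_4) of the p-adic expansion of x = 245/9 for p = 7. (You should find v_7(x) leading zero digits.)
(a_0, …, a_4) = (0, 0, 6, 0, 3)

v_7(245/9) = 2, so a_0 = ... = a_1 = 0. Factor out: x = 7^2 · u with u = 5/9 a unit in ℤ_7. Expand u iteratively via a_{v+i} = u_i mod 7, u_{i+1} = (u_i − a_{v+i})/7:
  u_0 = 5/9;  a_2 = 6;  u_1 = (u_0 − 6)/7 = -7/9
  u_1 = -7/9;  a_3 = 0;  u_2 = (u_1 − 0)/7 = -1/9
  u_2 = -1/9;  a_4 = 3;  u_3 = (u_2 − 3)/7 = -4/9
Digits: (0, 0, 6, 0, 3).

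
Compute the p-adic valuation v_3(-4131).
v_3(-4131) = 5

v_3(n) is the largest exponent k such that 3^k divides n. Factor out: -4131 = -3^5 · 17. (Sign doesn't affect v_p.) So v_3(-4131) = 5.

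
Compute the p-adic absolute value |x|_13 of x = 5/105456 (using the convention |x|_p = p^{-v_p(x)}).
|5/105456|_13 = 2197

Step 1 — compute v_13(x) by factoring powers of 13 out of the numerator and denominator: v_13(5/105456) = -3. Step 2 — apply |x|_p = p^{-v_p(x)} = 13^{3} = 2197.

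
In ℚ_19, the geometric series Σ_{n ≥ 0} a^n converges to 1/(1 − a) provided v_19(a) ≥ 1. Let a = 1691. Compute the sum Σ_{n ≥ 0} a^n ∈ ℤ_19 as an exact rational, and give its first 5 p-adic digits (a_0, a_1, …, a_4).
Σ a^n = 1/(1 − a) = -1/1690;  first 5 digits = (1, 13, 2, 11, 3)

v_19(a) = 1 ≥ 1, so the series converges in ℤ_19 to 1/(1 − a) = 1/(1 − 1691) = -1/1690. Expand this rational in ℤ_19: compute digits iteratively via d_i = x_i mod 19, x_{i+1} = (x_i − d_i)/19. The first 5 digits are (1, 13, 2, 11, 3).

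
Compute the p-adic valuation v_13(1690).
v_13(1690) = 2

v_13(n) is the largest exponent k such that 13^k divides n. Factor out: 1690 = 13^2 · 10. (Sign doesn't affect v_p.) So v_13(1690) = 2.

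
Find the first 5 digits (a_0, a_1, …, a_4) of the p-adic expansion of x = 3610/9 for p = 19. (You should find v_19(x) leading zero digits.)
(a_0, …, a_4) = (0, 0, 18, 16, 16)

v_19(3610/9) = 2, so a_0 = ... = a_1 = 0. Factor out: x = 19^2 · u with u = 10/9 a unit in ℤ_19. Expand u iteratively via a_{v+i} = u_i mod 19, u_{i+1} = (u_i − a_{v+i})/19:
  u_0 = 10/9;  a_2 = 18;  u_1 = (u_0 − 18)/19 = -8/9
  u_1 = -8/9;  a_3 = 16;  u_2 = (u_1 − 16)/19 = -8/9
  u_2 = -8/9;  a_4 = 16;  u_3 = (u_2 − 16)/19 = -8/9
Digits: (0, 0, 18, 16, 16).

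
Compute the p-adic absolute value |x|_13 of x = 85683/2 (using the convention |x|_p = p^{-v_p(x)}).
|85683/2|_13 = 1/28561

Step 1 — compute v_13(x) by factoring powers of 13 out of the numerator and denominator: v_13(85683/2) = 4. Step 2 — apply |x|_p = p^{-v_p(x)} = 13^{-4} = 1/28561.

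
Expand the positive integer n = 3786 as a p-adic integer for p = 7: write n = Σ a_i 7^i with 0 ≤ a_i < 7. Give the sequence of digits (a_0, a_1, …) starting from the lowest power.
(a_0, a_1, …) = (6, 1, 0, 4, 1)

Repeated division by 7 gives the digits low-to-high: 3786 = 6 + 1·7^1 + 4·7^3 + 1·7^4. Digit sequence: (6, 1, 0, 4, 1).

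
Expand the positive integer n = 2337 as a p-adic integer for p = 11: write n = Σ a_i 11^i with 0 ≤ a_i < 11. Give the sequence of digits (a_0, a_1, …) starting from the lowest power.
(a_0, a_1, …) = (5, 3, 8, 1)

Repeated division by 11 gives the digits low-to-high: 2337 = 5 + 3·11^1 + 8·11^2 + 1·11^3. Digit sequence: (5, 3, 8, 1).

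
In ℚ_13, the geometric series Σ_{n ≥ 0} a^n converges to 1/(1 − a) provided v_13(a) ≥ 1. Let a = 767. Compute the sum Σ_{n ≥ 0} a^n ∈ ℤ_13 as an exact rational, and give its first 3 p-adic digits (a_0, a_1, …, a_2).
Σ a^n = 1/(1 − a) = -1/766;  first 3 digits = (1, 7, 1)

v_13(a) = 1 ≥ 1, so the series converges in ℤ_13 to 1/(1 − a) = 1/(1 − 767) = -1/766. Expand this rational in ℤ_13: compute digits iteratively via d_i = x_i mod 13, x_{i+1} = (x_i − d_i)/13. The first 3 digits are (1, 7, 1).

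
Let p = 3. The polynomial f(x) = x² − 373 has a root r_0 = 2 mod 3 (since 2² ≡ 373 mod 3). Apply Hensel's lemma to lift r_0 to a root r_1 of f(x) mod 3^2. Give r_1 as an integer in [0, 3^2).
r_1 = 2 (mod 9)

Hensel's recurrence: r_{i+1} = r_i − f(r_i)·(f′(r_i))^{-1} mod 3^{i+2}, with f′(x) = 2x. Iterate:
  r_0 = 2 (mod 3)
  r_1 = 2 (mod 9)
Final: r_1 = 2, and one checks f(r_1) ≡ 0 mod 3^2.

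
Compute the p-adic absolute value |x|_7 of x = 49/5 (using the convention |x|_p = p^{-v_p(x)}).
|49/5|_7 = 1/49

Step 1 — compute v_7(x) by factoring powers of 7 out of the numerator and denominator: v_7(49/5) = 2. Step 2 — apply |x|_p = p^{-v_p(x)} = 7^{-2} = 1/49.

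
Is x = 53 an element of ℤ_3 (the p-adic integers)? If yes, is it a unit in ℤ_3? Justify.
x ∈ ℤ_3^× (unit); v_3(x) = 0

ℤ_3 = {x ∈ ℚ_3 : v_3(x) ≥ 0} and ℤ_3^× = {x ∈ ℤ_3 : v_3(x) = 0}. Here v_3(53) = v_3(num) − v_3(den) = 0; compare against these criteria.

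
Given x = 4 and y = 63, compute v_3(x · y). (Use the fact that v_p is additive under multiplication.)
v_3(252) = 2

v_p(x) = 0 (factor: 4 = 3^0 · 4); v_p(y) = 2 (factor: 63 = 3^2 · 7). Additivity: v_p(xy) = v_p(x) + v_p(y) = 0 + 2 = 2. (Direct check: xy = 252 = 3^2 · (28).)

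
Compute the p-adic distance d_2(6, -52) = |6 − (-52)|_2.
d_2(6, -52) = 1/2

Step 1 — x − y = 6 − (-52) = 58. Step 2 — v_2(58) = 1 (factor: 58 = (2^1 · 29); the sign does not affect v_p). Step 3 — |x − y|_2 = 2^{-1} = 1/2.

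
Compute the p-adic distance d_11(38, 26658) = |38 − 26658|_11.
d_11(38, 26658) = 1/1331

Step 1 — x − y = 38 − 26658 = -26620. Step 2 — v_11(-26620) = 3 (factor: -26620 = −(11^3 · 20); the sign does not affect v_p). Step 3 — |x − y|_11 = 11^{-3} = 1/1331.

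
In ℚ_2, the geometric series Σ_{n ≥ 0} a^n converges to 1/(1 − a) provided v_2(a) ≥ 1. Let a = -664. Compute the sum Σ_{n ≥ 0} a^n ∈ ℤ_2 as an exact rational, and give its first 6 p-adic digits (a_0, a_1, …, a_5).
Σ a^n = 1/(1 − a) = 1/665;  first 6 digits = (1, 0, 0, 1, 0, 1)

v_2(a) = 3 ≥ 1, so the series converges in ℤ_2 to 1/(1 − a) = 1/(1 − (-664)) = 1/665. Expand this rational in ℤ_2: compute digits iteratively via d_i = x_i mod 2, x_{i+1} = (x_i − d_i)/2. The first 6 digits are (1, 0, 0, 1, 0, 1).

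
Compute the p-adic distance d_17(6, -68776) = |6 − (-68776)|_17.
d_17(6, -68776) = 1/4913

Step 1 — x − y = 6 − (-68776) = 68782. Step 2 — v_17(68782) = 3 (factor: 68782 = (17^3 · 14); the sign does not affect v_p). Step 3 — |x − y|_17 = 17^{-3} = 1/4913.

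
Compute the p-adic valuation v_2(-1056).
v_2(-1056) = 5

v_2(n) is the largest exponent k such that 2^k divides n. Factor out: -1056 = -2^5 · 33. (Sign doesn't affect v_p.) So v_2(-1056) = 5.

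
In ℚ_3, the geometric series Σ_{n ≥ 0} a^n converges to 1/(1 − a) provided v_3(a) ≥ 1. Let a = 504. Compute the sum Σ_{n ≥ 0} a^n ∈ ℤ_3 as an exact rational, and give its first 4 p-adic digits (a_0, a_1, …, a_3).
Σ a^n = 1/(1 − a) = -1/503;  first 4 digits = (1, 0, 2, 0)

v_3(a) = 2 ≥ 1, so the series converges in ℤ_3 to 1/(1 − a) = 1/(1 − 504) = -1/503. Expand this rational in ℤ_3: compute digits iteratively via d_i = x_i mod 3, x_{i+1} = (x_i − d_i)/3. The first 4 digits are (1, 0, 2, 0).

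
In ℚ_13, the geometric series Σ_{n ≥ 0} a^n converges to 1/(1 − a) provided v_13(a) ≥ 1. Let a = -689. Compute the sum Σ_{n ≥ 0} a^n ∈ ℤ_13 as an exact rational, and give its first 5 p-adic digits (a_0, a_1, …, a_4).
Σ a^n = 1/(1 − a) = 1/690;  first 5 digits = (1, 12, 9, 6, 5)

v_13(a) = 1 ≥ 1, so the series converges in ℤ_13 to 1/(1 − a) = 1/(1 − (-689)) = 1/690. Expand this rational in ℤ_13: compute digits iteratively via d_i = x_i mod 13, x_{i+1} = (x_i − d_i)/13. The first 5 digits are (1, 12, 9, 6, 5).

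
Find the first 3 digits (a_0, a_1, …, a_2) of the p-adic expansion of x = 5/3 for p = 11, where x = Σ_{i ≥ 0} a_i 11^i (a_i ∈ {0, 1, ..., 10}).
(a_0, …, a_2) = (9, 3, 7)

v_11(5/3) = 0 (numerator and denominator both coprime to 11), so x ∈ ℤ_11^×. Compute digits iteratively via a_i = x_i mod 11, x_{i+1} = (x_i − a_i)/11, with x_0 = x:
  x_0 = 5/3;  a_0 = 9;  x_1 = (x_0 − 9)/11 = -2/3
  x_1 = -2/3;  a_1 = 3;  x_2 = (x_1 − 3)/11 = -1/3
  x_2 = -1/3;  a_2 = 7;  x_3 = (x_2 − 7)/11 = -2/3
Digits: (9, 3, 7).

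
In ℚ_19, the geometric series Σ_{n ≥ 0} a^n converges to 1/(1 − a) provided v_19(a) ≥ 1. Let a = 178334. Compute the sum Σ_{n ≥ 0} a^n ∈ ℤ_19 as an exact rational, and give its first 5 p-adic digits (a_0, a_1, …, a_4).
Σ a^n = 1/(1 − a) = -1/178333;  first 5 digits = (1, 0, 0, 7, 1)

v_19(a) = 3 ≥ 1, so the series converges in ℤ_19 to 1/(1 − a) = 1/(1 − 178334) = -1/178333. Expand this rational in ℤ_19: compute digits iteratively via d_i = x_i mod 19, x_{i+1} = (x_i − d_i)/19. The first 5 digits are (1, 0, 0, 7, 1).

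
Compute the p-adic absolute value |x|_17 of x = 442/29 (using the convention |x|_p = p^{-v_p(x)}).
|442/29|_17 = 1/17

Step 1 — compute v_17(x) by factoring powers of 17 out of the numerator and denominator: v_17(442/29) = 1. Step 2 — apply |x|_p = p^{-v_p(x)} = 17^{-1} = 1/17.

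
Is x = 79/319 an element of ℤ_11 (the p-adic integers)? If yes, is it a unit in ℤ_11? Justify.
x ∉ ℤ_11 (v_11(x) = -1 < 0)

ℤ_11 = {x ∈ ℚ_11 : v_11(x) ≥ 0} and ℤ_11^× = {x ∈ ℤ_11 : v_11(x) = 0}. Here v_11(79/319) = v_11(num) − v_11(den) = -1; compare against these criteria.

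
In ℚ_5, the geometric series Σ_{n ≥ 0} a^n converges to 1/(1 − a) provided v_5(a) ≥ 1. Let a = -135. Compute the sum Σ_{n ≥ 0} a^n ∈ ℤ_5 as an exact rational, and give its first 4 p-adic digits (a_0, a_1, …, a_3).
Σ a^n = 1/(1 − a) = 1/136;  first 4 digits = (1, 3, 3, 1)

v_5(a) = 1 ≥ 1, so the series converges in ℤ_5 to 1/(1 − a) = 1/(1 − (-135)) = 1/136. Expand this rational in ℤ_5: compute digits iteratively via d_i = x_i mod 5, x_{i+1} = (x_i − d_i)/5. The first 4 digits are (1, 3, 3, 1).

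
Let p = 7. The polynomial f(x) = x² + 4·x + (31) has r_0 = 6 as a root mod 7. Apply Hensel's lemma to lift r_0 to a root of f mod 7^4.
r_3 = 916 (mod 2401)

Hensel: r_{i+1} = r_i − f(r_i)·(f′(r_i))^{-1} mod 7^{i+2}, f′(x) = 2x + 4. Iterate:
  r_0 = 6 (mod 7)
  r_1 = 34 (mod 49)
  r_2 = 230 (mod 343)
  r_3 = 916 (mod 2401)
Final: r = 916 satisfies f(r) ≡ 0 mod 7^4.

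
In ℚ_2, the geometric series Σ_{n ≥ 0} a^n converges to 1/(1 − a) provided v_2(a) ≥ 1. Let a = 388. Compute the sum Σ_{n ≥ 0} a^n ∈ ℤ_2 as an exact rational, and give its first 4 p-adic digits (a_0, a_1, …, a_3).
Σ a^n = 1/(1 − a) = -1/387;  first 4 digits = (1, 0, 1, 0)

v_2(a) = 2 ≥ 1, so the series converges in ℤ_2 to 1/(1 − a) = 1/(1 − 388) = -1/387. Expand this rational in ℤ_2: compute digits iteratively via d_i = x_i mod 2, x_{i+1} = (x_i − d_i)/2. The first 4 digits are (1, 0, 1, 0).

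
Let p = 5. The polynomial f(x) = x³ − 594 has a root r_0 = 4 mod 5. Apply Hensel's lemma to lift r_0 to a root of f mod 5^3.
r_2 = 89 (mod 125)

Hensel: r_{i+1} = r_i − f(r_i)/f′(r_i) mod 5^{i+2}, where f′(x) = 3x². Iterate:
  r_0 = 4 (mod 5)
  r_1 = 14 (mod 25)
  r_2 = 89 (mod 125)
Final: r = 89 with f(r) ≡ 0 mod 5^3.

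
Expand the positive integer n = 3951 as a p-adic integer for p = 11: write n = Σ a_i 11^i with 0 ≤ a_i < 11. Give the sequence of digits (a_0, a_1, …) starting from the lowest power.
(a_0, a_1, …) = (2, 7, 10, 2)

Repeated division by 11 gives the digits low-to-high: 3951 = 2 + 7·11^1 + 10·11^2 + 2·11^3. Digit sequence: (2, 7, 10, 2).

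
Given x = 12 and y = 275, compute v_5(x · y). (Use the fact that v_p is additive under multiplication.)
v_5(3300) = 2

v_p(x) = 0 (factor: 12 = 5^0 · 12); v_p(y) = 2 (factor: 275 = 5^2 · 11). Additivity: v_p(xy) = v_p(x) + v_p(y) = 0 + 2 = 2. (Direct check: xy = 3300 = 5^2 · (132).)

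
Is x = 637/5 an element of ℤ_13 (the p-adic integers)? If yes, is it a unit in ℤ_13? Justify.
x ∈ ℤ_13 but not a unit; v_13(x) = 1 > 0

ℤ_13 = {x ∈ ℚ_13 : v_13(x) ≥ 0} and ℤ_13^× = {x ∈ ℤ_13 : v_13(x) = 0}. Here v_13(637/5) = v_13(num) − v_13(den) = 1; compare against these criteria.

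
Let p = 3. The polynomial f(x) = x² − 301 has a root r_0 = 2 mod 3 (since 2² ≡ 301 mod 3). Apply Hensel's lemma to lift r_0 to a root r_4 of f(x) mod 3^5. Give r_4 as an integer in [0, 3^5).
r_4 = 137 (mod 243)

Hensel's recurrence: r_{i+1} = r_i − f(r_i)·(f′(r_i))^{-1} mod 3^{i+2}, with f′(x) = 2x. Iterate:
  r_0 = 2 (mod 3)
  r_1 = 2 (mod 9)
  r_2 = 2 (mod 27)
  r_3 = 56 (mod 81)
  r_4 = 137 (mod 243)
Final: r_4 = 137, and one checks f(r_4) ≡ 0 mod 3^5.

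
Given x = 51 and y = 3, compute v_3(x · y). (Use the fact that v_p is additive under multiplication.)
v_3(153) = 2

v_p(x) = 1 (factor: 51 = 3^1 · 17); v_p(y) = 1 (factor: 3 = 3^1 · 1). Additivity: v_p(xy) = v_p(x) + v_p(y) = 1 + 1 = 2. (Direct check: xy = 153 = 3^2 · (17).)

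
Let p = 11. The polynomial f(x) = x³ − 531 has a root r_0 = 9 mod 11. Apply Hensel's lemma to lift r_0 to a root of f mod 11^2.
r_1 = 53 (mod 121)

Hensel: r_{i+1} = r_i − f(r_i)/f′(r_i) mod 11^{i+2}, where f′(x) = 3x². Iterate:
  r_0 = 9 (mod 11)
  r_1 = 53 (mod 121)
Final: r = 53 with f(r) ≡ 0 mod 11^2.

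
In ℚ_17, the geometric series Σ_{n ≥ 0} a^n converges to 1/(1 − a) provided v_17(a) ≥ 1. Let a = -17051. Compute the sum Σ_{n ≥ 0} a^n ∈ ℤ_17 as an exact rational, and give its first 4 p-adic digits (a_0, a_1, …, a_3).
Σ a^n = 1/(1 − a) = 1/17052;  first 4 digits = (1, 0, 9, 13)

v_17(a) = 2 ≥ 1, so the series converges in ℤ_17 to 1/(1 − a) = 1/(1 − (-17051)) = 1/17052. Expand this rational in ℤ_17: compute digits iteratively via d_i = x_i mod 17, x_{i+1} = (x_i − d_i)/17. The first 4 digits are (1, 0, 9, 13).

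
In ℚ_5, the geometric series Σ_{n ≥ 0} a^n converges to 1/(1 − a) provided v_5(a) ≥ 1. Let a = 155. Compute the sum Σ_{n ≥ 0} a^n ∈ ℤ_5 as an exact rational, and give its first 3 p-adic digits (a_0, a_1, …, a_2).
Σ a^n = 1/(1 − a) = -1/154;  first 3 digits = (1, 1, 2)

v_5(a) = 1 ≥ 1, so the series converges in ℤ_5 to 1/(1 − a) = 1/(1 − 155) = -1/154. Expand this rational in ℤ_5: compute digits iteratively via d_i = x_i mod 5, x_{i+1} = (x_i − d_i)/5. The first 3 digits are (1, 1, 2).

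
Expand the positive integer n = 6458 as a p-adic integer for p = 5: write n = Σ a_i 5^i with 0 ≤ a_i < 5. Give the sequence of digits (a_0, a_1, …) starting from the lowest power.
(a_0, a_1, …) = (3, 1, 3, 1, 0, 2)

Repeated division by 5 gives the digits low-to-high: 6458 = 3 + 1·5^1 + 3·5^2 + 1·5^3 + 2·5^5. Digit sequence: (3, 1, 3, 1, 0, 2).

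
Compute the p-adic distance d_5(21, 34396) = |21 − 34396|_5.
d_5(21, 34396) = 1/3125

Step 1 — x − y = 21 − 34396 = -34375. Step 2 — v_5(-34375) = 5 (factor: -34375 = −(5^5 · 11); the sign does not affect v_p). Step 3 — |x − y|_5 = 5^{-5} = 1/3125.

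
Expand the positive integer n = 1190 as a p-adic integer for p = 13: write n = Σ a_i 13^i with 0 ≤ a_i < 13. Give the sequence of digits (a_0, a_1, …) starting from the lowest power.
(a_0, a_1, …) = (7, 0, 7)

Repeated division by 13 gives the digits low-to-high: 1190 = 7 + 7·13^2. Digit sequence: (7, 0, 7).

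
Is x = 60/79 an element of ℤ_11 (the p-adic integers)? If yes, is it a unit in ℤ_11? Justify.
x ∈ ℤ_11^× (unit); v_11(x) = 0

ℤ_11 = {x ∈ ℚ_11 : v_11(x) ≥ 0} and ℤ_11^× = {x ∈ ℤ_11 : v_11(x) = 0}. Here v_11(60/79) = v_11(num) − v_11(den) = 0; compare against these criteria.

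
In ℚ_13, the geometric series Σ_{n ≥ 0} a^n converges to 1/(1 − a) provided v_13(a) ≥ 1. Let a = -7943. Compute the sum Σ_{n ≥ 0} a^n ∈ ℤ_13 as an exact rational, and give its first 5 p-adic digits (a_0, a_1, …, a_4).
Σ a^n = 1/(1 − a) = 1/7944;  first 5 digits = (1, 0, 5, 9, 11)

v_13(a) = 2 ≥ 1, so the series converges in ℤ_13 to 1/(1 − a) = 1/(1 − (-7943)) = 1/7944. Expand this rational in ℤ_13: compute digits iteratively via d_i = x_i mod 13, x_{i+1} = (x_i − d_i)/13. The first 5 digits are (1, 0, 5, 9, 11).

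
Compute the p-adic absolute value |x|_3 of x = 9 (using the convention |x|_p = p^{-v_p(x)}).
|9|_3 = 1/9

Step 1 — compute v_3(x) by factoring powers of 3 out of the numerator and denominator: v_3(9) = 2. Step 2 — apply |x|_p = p^{-v_p(x)} = 3^{-2} = 1/9.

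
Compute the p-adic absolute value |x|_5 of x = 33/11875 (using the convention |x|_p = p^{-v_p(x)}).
|33/11875|_5 = 625

Step 1 — compute v_5(x) by factoring powers of 5 out of the numerator and denominator: v_5(33/11875) = -4. Step 2 — apply |x|_p = p^{-v_p(x)} = 5^{4} = 625.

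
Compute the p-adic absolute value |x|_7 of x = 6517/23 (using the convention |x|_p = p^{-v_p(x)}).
|6517/23|_7 = 1/343

Step 1 — compute v_7(x) by factoring powers of 7 out of the numerator and denominator: v_7(6517/23) = 3. Step 2 — apply |x|_p = p^{-v_p(x)} = 7^{-3} = 1/343.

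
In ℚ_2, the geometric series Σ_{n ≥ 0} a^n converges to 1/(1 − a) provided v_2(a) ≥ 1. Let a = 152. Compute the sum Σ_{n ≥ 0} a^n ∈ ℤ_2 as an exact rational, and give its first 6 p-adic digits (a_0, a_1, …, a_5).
Σ a^n = 1/(1 − a) = -1/151;  first 6 digits = (1, 0, 0, 1, 1, 0)

v_2(a) = 3 ≥ 1, so the series converges in ℤ_2 to 1/(1 − a) = 1/(1 − 152) = -1/151. Expand this rational in ℤ_2: compute digits iteratively via d_i = x_i mod 2, x_{i+1} = (x_i − d_i)/2. The first 6 digits are (1, 0, 0, 1, 1, 0).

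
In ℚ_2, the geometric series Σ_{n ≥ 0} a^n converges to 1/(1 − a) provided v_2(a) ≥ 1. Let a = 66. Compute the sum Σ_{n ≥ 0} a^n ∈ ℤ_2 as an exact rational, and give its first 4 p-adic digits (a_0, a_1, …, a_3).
Σ a^n = 1/(1 − a) = -1/65;  first 4 digits = (1, 1, 1, 1)

v_2(a) = 1 ≥ 1, so the series converges in ℤ_2 to 1/(1 − a) = 1/(1 − 66) = -1/65. Expand this rational in ℤ_2: compute digits iteratively via d_i = x_i mod 2, x_{i+1} = (x_i − d_i)/2. The first 4 digits are (1, 1, 1, 1).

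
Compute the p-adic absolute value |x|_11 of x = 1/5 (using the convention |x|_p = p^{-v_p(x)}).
|1/5|_11 = 1

Step 1 — compute v_11(x) by factoring powers of 11 out of the numerator and denominator: v_11(1/5) = 0. Step 2 — apply |x|_p = p^{-v_p(x)} = 11^{0} = 1.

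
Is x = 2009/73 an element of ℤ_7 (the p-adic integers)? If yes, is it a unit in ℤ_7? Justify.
x ∈ ℤ_7 but not a unit; v_7(x) = 2 > 0

ℤ_7 = {x ∈ ℚ_7 : v_7(x) ≥ 0} and ℤ_7^× = {x ∈ ℤ_7 : v_7(x) = 0}. Here v_7(2009/73) = v_7(num) − v_7(den) = 2; compare against these criteria.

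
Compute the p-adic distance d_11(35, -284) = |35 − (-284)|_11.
d_11(35, -284) = 1/11

Step 1 — x − y = 35 − (-284) = 319. Step 2 — v_11(319) = 1 (factor: 319 = (11^1 · 29); the sign does not affect v_p). Step 3 — |x − y|_11 = 11^{-1} = 1/11.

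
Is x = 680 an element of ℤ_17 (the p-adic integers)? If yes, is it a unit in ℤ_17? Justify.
x ∈ ℤ_17 but not a unit; v_17(x) = 1 > 0

ℤ_17 = {x ∈ ℚ_17 : v_17(x) ≥ 0} and ℤ_17^× = {x ∈ ℤ_17 : v_17(x) = 0}. Here v_17(680) = v_17(num) − v_17(den) = 1; compare against these criteria.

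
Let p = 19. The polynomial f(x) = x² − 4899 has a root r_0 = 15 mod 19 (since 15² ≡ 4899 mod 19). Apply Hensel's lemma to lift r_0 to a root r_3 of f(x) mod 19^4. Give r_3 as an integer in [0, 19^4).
r_3 = 25874 (mod 130321)

Hensel's recurrence: r_{i+1} = r_i − f(r_i)·(f′(r_i))^{-1} mod 19^{i+2}, with f′(x) = 2x. Iterate:
  r_0 = 15 (mod 19)
  r_1 = 243 (mod 361)
  r_2 = 5297 (mod 6859)
  r_3 = 25874 (mod 130321)
Final: r_3 = 25874, and one checks f(r_3) ≡ 0 mod 19^4.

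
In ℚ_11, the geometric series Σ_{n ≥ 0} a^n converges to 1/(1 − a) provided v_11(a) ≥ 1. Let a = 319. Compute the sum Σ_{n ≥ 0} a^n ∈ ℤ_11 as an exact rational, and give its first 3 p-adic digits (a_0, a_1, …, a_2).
Σ a^n = 1/(1 − a) = -1/318;  first 3 digits = (1, 7, 7)

v_11(a) = 1 ≥ 1, so the series converges in ℤ_11 to 1/(1 − a) = 1/(1 − 319) = -1/318. Expand this rational in ℤ_11: compute digits iteratively via d_i = x_i mod 11, x_{i+1} = (x_i − d_i)/11. The first 3 digits are (1, 7, 7).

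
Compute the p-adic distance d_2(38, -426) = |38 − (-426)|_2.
d_2(38, -426) = 1/16

Step 1 — x − y = 38 − (-426) = 464. Step 2 — v_2(464) = 4 (factor: 464 = (2^4 · 29); the sign does not affect v_p). Step 3 — |x − y|_2 = 2^{-4} = 1/16.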